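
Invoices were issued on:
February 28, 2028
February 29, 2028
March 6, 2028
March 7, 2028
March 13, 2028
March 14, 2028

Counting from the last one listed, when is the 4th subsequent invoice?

The gap pattern 1, 6, 1, 6, 1 repeats every 2 events.
These are the Mondays and Tuesdays of each week.
Next Monday: March 20, 2028.
The following Tuesday is March 21, 2028.
Next Monday: March 27, 2028.
The following Tuesday is March 28, 2028.

March 28, 2028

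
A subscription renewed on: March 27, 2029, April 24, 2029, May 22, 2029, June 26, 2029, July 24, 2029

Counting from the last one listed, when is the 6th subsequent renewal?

All dates are Tuesdays, 28, 28, 35, 28 days apart.
Specifically, the 4th Tuesday of each month.
August 2029 — 4th Tuesday is August 28, 2029.
4th Tuesday of September 2029: September 25, 2029.
4th Tuesday of October 2029: October 23, 2029.
4th Tuesday of November 2029: November 27, 2029.
4th Tuesday of December 2029: December 25, 2029.
January 2030 — 4th Tuesday is January 22, 2030.

January 22, 2030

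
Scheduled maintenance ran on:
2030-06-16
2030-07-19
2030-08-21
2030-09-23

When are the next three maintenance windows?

2030-10-26, 2030-11-28, 2030-12-31

Gaps between consecutive events: 33, 33, 33 days — a constant 33-day interval.
2030-09-23 + 33 days = 2030-10-26.
2030-10-26 + 33 days = 2030-11-28.
2030-11-28 + 33 days = 2030-12-31.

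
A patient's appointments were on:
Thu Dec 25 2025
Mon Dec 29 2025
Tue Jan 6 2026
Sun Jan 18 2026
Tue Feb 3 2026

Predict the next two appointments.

Gaps: 4, 8, 12, 16 days — each gap is 4 larger than the previous one.
Next gap: 20 days. Tue Feb 3 2026 + 20 days = Mon Feb 23 2026.
Next gap: 24 days. Mon Feb 23 2026 + 24 days = Thu Mar 19 2026.

Mon Feb 23 2026, Thu Mar 19 2026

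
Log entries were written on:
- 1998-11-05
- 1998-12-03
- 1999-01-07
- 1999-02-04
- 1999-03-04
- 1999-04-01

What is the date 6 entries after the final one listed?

These are Thursdays at 28- or 35-day spacing (28, 35, 28, 28, 28).
The pattern: 1st Thursday of the month.
1st Thursday of May 1999: 1999-05-06.
June 1999 — 1st Thursday is 1999-06-03.
1st Thursday of July 1999: 1999-07-01.
1st Thursday of August 1999: 1999-08-05.
September 1999 — 1st Thursday is 1999-09-02.
October 1999 — 1st Thursday is 1999-10-07.

1999-10-07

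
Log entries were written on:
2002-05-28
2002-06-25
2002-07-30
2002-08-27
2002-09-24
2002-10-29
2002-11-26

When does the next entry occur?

These are Tuesdays with 28, 35, 28, 28, 35, 28-day gaps.
Each is the final Tuesday of its month — 2002-07-30 is past the 28th, so '4th Tuesday' doesn't fit.
Last Tuesday of December 2002: 2002-12-31.

2002-12-31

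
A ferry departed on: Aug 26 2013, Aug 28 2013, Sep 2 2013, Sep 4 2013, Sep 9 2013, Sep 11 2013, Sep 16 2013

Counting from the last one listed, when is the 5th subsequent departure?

The gap pattern 2, 5, 2, 5, 2, 5 repeats every 2 events.
These are the Mondays and Wednesdays of each week.
The following Wednesday is Sep 18 2013.
The following Monday is Sep 23 2013.
Next Wednesday: Sep 25 2013.
Next Monday: Sep 30 2013.
The following Wednesday is Oct 2 2013.

Oct 2 2013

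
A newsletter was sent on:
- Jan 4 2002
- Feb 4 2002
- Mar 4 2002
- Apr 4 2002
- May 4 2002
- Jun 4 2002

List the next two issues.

Jul 4 2002, Aug 4 2002

Gaps: 31, 28, 31, 30, 31 days — not constant. Every event is on the 4th of the month.
Pattern: the 4th of each month.
July 2002: Jul 4 2002.
August 2002: Aug 4 2002.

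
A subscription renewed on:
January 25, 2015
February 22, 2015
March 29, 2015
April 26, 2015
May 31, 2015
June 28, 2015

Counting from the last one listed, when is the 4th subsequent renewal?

October 25, 2015

All Sundays; the gaps (28, 35, 28, 35, 28) vary with month length.
This is the last Sunday of each month.
Last Sunday of July 2015: July 26, 2015.
Last Sunday of August 2015: August 30, 2015.
September 2015 ends with Sunday September 27, 2015.
October 2015 ends with Sunday October 25, 2015.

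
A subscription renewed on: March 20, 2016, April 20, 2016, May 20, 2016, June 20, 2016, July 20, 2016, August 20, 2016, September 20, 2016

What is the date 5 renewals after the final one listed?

Gaps: 31, 30, 31, 30, 31, 31 days — not constant. Every event is on the 20th of the month.
Pattern: the 20th of each month.
October 2016: October 20, 2016.
November 2016: November 20, 2016.
December 2016: December 20, 2016.
Next: January 2017 → January 20, 2017.
February 2017: February 20, 2017.

February 20, 2017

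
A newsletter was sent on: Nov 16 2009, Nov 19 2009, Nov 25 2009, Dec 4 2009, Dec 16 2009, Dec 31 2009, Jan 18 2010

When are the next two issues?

Gaps: 3, 6, 9, 12, 15, 18 days — each gap is 3 larger than the previous one.
Next gap: 21 days. Jan 18 2010 + 21 days = Feb 8 2010.
Next gap: 24 days. Feb 8 2010 + 24 days = Mar 4 2010.

Feb 8 2010, Mar 4 2010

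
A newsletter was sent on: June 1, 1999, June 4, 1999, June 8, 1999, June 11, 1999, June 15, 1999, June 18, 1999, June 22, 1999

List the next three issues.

Every event lands on a Tuesday or Friday (gaps cycle 3, 4, 3, 4, 3, 4).
So the schedule is: every Tuesday and Friday.
Next Friday: June 25, 1999.
The following Tuesday is June 29, 1999.
Next Friday: July 2, 1999.

June 25, 1999; June 29, 1999; July 2, 1999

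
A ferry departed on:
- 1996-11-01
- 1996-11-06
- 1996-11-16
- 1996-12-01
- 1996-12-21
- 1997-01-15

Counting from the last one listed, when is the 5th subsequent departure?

1997-08-03

Gaps: 5, 10, 15, 20, 25 days — each gap is 5 larger than the previous one.
Next gap: 30 days. 1997-01-15 + 30 days = 1997-02-14.
Next gap: 35 days. 1997-02-14 + 35 days = 1997-03-21.
Next gap: 40 days. 1997-03-21 + 40 days = 1997-04-30.
Next gap: 45 days. 1997-04-30 + 45 days = 1997-06-14.
Next gap: 50 days. 1997-06-14 + 50 days = 1997-08-03.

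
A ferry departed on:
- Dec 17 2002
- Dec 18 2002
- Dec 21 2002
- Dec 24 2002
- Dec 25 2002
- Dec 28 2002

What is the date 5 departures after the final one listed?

Every event lands on a Tuesday or Wednesday or Saturday (gaps cycle 1, 3, 3, 1, 3).
So the schedule is: every Tuesday, Wednesday and Saturday.
Next Tuesday: Dec 31 2002.
Next Wednesday: Jan 1 2003.
Next Saturday: Jan 4 2003.
Next Tuesday: Jan 7 2003.
The following Wednesday is Jan 8 2003.

Jan 8 2003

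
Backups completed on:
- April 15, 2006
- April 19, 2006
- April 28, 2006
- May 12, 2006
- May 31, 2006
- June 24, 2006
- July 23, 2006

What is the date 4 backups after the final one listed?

Intervals are 4, 9, 14, 19, 24, 29 days — an arithmetic progression with common difference 5.
Next gap: 34 days. July 23, 2006 + 34 days = August 26, 2006.
Next gap: 39 days. August 26, 2006 + 39 days = October 4, 2006.
Next gap: 44 days. October 4, 2006 + 44 days = November 17, 2006.
Next gap: 49 days. November 17, 2006 + 49 days = January 5, 2007.

January 5, 2007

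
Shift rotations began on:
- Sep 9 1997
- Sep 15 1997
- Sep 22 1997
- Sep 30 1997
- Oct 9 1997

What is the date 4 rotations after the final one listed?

Nov 24 1997

Gaps: 6, 7, 8, 9 days — each gap is 1 larger than the previous one.
Next gap: 10 days. Oct 9 1997 + 10 days = Oct 19 1997.
Next gap: 11 days. Oct 19 1997 + 11 days = Oct 30 1997.
Next gap: 12 days. Oct 30 1997 + 12 days = Nov 11 1997.
Next gap: 13 days. Nov 11 1997 + 13 days = Nov 24 1997.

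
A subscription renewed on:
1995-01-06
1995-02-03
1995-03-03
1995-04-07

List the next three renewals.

These are Fridays at 28- or 35-day spacing (28, 28, 35).
The pattern: 1st Friday of the month.
1st Friday of May 1995: 1995-05-05.
June 1995 — 1st Friday is 1995-06-02.
1st Friday of July 1995: 1995-07-07.

1995-05-05, 1995-06-02, 1995-07-07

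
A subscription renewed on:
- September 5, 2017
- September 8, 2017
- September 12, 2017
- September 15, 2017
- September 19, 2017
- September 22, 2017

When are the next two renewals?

September 26, 2017; September 29, 2017

Every event lands on a Tuesday or Friday (gaps cycle 3, 4, 3, 4, 3).
So the schedule is: every Tuesday and Friday.
Next Tuesday: September 26, 2017.
Next Friday: September 29, 2017.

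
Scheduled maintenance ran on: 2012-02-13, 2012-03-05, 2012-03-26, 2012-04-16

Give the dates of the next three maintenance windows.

2012-05-07, 2012-05-28, 2012-06-18

Gaps between consecutive events: 21, 21, 21 days — a constant 21-day interval.
2012-04-16 + 21 days = 2012-05-07.
2012-05-07 + 21 days = 2012-05-28.
2012-05-28 + 21 days = 2012-06-18.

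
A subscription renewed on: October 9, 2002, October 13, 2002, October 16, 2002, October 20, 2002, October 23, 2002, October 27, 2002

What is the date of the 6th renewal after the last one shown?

November 17, 2002

The gap pattern 4, 3, 4, 3, 4 repeats every 2 events.
These are the Wednesdays and Sundays of each week.
The following Wednesday is October 30, 2002.
Next Sunday: November 3, 2002.
Next Wednesday: November 6, 2002.
Next Sunday: November 10, 2002.
Next Wednesday: November 13, 2002.
The following Sunday is November 17, 2002.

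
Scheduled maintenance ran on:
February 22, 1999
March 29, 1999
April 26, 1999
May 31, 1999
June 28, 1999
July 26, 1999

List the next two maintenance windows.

August 30, 1999; September 27, 1999

These are Mondays with 35, 28, 35, 28, 28-day gaps.
Each is the final Monday of its month — March 29, 1999 is past the 28th, so '4th Monday' doesn't fit.
Last Monday of August 1999: August 30, 1999.
Last Monday of September 1999: September 27, 1999.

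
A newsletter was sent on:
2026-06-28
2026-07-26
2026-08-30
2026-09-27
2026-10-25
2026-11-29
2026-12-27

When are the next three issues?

2027-01-31, 2027-02-28, 2027-03-28

Every date is a Sunday; gaps 28, 35, 28, 28, 35, 28 days.
Each is the last Sunday of its month (at least one falls on the 29th or later, ruling out '4th Sunday').
Last Sunday of January 2027: 2027-01-31.
Last Sunday of February 2027: 2027-02-28.
Last Sunday of March 2027: 2027-03-28.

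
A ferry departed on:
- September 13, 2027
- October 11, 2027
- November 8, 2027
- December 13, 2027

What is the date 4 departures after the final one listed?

April 10, 2028

All dates are Mondays, 28, 28, 35 days apart.
Specifically, the 2nd Monday of each month.
2nd Monday of January 2028: January 10, 2028.
2nd Monday of February 2028: February 14, 2028.
2nd Monday of March 2028: March 13, 2028.
2nd Monday of April 2028: April 10, 2028.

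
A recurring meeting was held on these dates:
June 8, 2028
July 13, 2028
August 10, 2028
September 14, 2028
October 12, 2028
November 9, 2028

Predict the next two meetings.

December 14, 2028; January 11, 2029

Gaps: 35, 28, 35, 28, 28 days — a mix of 28 and 35. Every date is a Thursday.
Each is the 2nd Thursday of its month.
2nd Thursday of December 2028: December 14, 2028.
January 2029 — 2nd Thursday is January 11, 2029.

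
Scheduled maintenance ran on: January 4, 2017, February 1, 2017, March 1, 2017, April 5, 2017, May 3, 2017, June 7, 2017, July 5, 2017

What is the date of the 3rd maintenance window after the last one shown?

All dates are Wednesdays, 28, 28, 35, 28, 35, 28 days apart.
Specifically, the 1st Wednesday of each month.
1st Wednesday of August 2017: August 2, 2017.
September 2017 — 1st Wednesday is September 6, 2017.
1st Wednesday of October 2017: October 4, 2017.

October 4, 2017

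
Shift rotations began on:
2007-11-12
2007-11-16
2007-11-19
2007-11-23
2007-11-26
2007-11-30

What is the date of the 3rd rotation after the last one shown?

2007-12-10

The gap pattern 4, 3, 4, 3, 4 repeats every 2 events.
These are the Mondays and Fridays of each week.
Next Monday: 2007-12-03.
The following Friday is 2007-12-07.
Next Monday: 2007-12-10.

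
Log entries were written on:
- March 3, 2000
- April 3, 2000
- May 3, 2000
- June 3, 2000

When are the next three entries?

July 3, 2000; August 3, 2000; September 3, 2000

Gaps: 31, 30, 31 days — not constant. Every event is on the 3rd of the month.
Pattern: the 3rd of each month.
Next: July 2000 → July 3, 2000.
August 2000: August 3, 2000.
Next: September 2000 → September 3, 2000.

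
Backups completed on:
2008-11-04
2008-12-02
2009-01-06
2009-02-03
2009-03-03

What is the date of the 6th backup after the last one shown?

All dates are Tuesdays, 28, 35, 28, 28 days apart.
Specifically, the 1st Tuesday of each month.
1st Tuesday of April 2009: 2009-04-07.
1st Tuesday of May 2009: 2009-05-05.
June 2009 — 1st Tuesday is 2009-06-02.
1st Tuesday of July 2009: 2009-07-07.
1st Tuesday of August 2009: 2009-08-04.
September 2009 — 1st Tuesday is 2009-09-01.

2009-09-01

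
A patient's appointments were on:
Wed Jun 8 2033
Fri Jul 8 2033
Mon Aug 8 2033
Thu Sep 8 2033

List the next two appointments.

Gaps: 30, 31, 31 days — not constant. Every event is on the 8th of the month.
Pattern: the 8th of each month.
October 2033: Sat Oct 8 2033.
November 2033: Tue Nov 8 2033.

Sat Oct 8 2033, Tue Nov 8 2033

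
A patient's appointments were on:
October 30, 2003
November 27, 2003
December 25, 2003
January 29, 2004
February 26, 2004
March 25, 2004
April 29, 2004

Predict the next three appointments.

Every date is a Thursday; gaps 28, 28, 35, 28, 28, 35 days.
Each is the last Thursday of its month (at least one falls on the 29th or later, ruling out '4th Thursday').
May 2004 ends with Thursday May 27, 2004.
June 2004 ends with Thursday June 24, 2004.
July 2004 ends with Thursday July 29, 2004.

May 27, 2004; June 24, 2004; July 29, 2004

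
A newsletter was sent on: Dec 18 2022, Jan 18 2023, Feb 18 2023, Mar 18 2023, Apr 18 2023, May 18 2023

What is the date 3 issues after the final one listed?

Each date is the 18th; the gaps (31, 31, 28, 31, 30) track the month lengths.
The rule is the 18th of each month.
June 2023: Jun 18 2023.
Next: July 2023 → Jul 18 2023.
Next: August 2023 → Aug 18 2023.

Aug 18 2023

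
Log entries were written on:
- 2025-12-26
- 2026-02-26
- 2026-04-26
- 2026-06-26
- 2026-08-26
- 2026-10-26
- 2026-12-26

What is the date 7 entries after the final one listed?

Each date is the 26th; the gaps (62, 59, 61, 61, 61, 61) track the month lengths.
The rule is the 26th of every 2 months.
Next: February 2027 → 2027-02-26.
Next: April 2027 → 2027-04-26.
June 2027: 2027-06-26.
Next: August 2027 → 2027-08-26.
October 2027: 2027-10-26.
Next: December 2027 → 2027-12-26.
Next: February 2028 → 2028-02-26.

2028-02-26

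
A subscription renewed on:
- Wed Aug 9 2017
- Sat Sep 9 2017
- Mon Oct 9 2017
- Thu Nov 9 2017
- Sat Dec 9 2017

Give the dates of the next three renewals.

Each date is the 9th; the gaps (31, 30, 31, 30) track the month lengths.
The rule is the 9th of each month.
January 2018: Tue Jan 9 2018.
February 2018: Fri Feb 9 2018.
Next: March 2018 → Fri Mar 9 2018.

Tue Jan 9 2018, Fri Feb 9 2018, Fri Mar 9 2018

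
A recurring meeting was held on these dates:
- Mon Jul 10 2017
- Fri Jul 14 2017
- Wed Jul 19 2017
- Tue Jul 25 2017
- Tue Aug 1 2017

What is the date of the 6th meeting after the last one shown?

Tue Oct 3 2017

Intervals are 4, 5, 6, 7 days — an arithmetic progression with common difference 1.
Next gap: 8 days. Tue Aug 1 2017 + 8 days = Wed Aug 9 2017.
Next gap: 9 days. Wed Aug 9 2017 + 9 days = Fri Aug 18 2017.
Next gap: 10 days. Fri Aug 18 2017 + 10 days = Mon Aug 28 2017.
Next gap: 11 days. Mon Aug 28 2017 + 11 days = Fri Sep 8 2017.
Next gap: 12 days. Fri Sep 8 2017 + 12 days = Wed Sep 20 2017.
Next gap: 13 days. Wed Sep 20 2017 + 13 days = Tue Oct 3 2017.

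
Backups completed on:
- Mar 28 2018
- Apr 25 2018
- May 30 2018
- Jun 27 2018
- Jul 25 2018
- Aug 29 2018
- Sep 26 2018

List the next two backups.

Oct 31 2018, Nov 28 2018

Every date is a Wednesday; gaps 28, 35, 28, 28, 35, 28 days.
Each is the last Wednesday of its month (at least one falls on the 29th or later, ruling out '4th Wednesday').
Last Wednesday of October 2018: Oct 31 2018.
Last Wednesday of November 2018: Nov 28 2018.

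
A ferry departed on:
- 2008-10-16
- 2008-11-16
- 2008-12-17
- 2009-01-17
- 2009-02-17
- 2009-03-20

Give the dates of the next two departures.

The spacing is 31, 31, 31, 31, 31 days — always 31 days.
2009-03-20 + 31 days = 2009-04-20.
2009-04-20 + 31 days = 2009-05-21.

2009-04-20, 2009-05-21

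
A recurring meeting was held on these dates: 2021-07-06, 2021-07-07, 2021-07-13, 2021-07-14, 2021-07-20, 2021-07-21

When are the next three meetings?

2021-07-27, 2021-07-28, 2021-08-03

Every event lands on a Tuesday or Wednesday (gaps cycle 1, 6, 1, 6, 1).
So the schedule is: every Tuesday and Wednesday.
Next Tuesday: 2021-07-27.
The following Wednesday is 2021-07-28.
Next Tuesday: 2021-08-03.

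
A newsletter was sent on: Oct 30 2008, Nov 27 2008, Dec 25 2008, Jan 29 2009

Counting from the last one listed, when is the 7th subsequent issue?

Every date is a Thursday; gaps 28, 28, 35 days.
Each is the last Thursday of its month (at least one falls on the 29th or later, ruling out '4th Thursday').
February 2009 ends with Thursday Feb 26 2009.
Last Thursday of March 2009: Mar 26 2009.
April 2009 ends with Thursday Apr 30 2009.
May 2009 ends with Thursday May 28 2009.
Last Thursday of June 2009: Jun 25 2009.
July 2009 ends with Thursday Jul 30 2009.
Last Thursday of August 2009: Aug 27 2009.

Aug 27 2009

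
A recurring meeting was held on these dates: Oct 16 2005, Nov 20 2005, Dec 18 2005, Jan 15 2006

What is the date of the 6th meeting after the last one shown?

Jul 16 2006

Gaps: 35, 28, 28 days — a mix of 28 and 35. Every date is a Sunday.
Each is the 3rd Sunday of its month.
February 2006 — 3rd Sunday is Feb 19 2006.
March 2006 — 3rd Sunday is Mar 19 2006.
April 2006 — 3rd Sunday is Apr 16 2006.
May 2006 — 3rd Sunday is May 21 2006.
3rd Sunday of June 2006: Jun 18 2006.
July 2006 — 3rd Sunday is Jul 16 2006.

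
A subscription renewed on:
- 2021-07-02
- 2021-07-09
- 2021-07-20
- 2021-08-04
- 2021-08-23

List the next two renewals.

2021-09-15, 2021-10-12

Gaps: 7, 11, 15, 19 days — each gap is 4 larger than the previous one.
Next gap: 23 days. 2021-08-23 + 23 days = 2021-09-15.
Next gap: 27 days. 2021-09-15 + 27 days = 2021-10-12.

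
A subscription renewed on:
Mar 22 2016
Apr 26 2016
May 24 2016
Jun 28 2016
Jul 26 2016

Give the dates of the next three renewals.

All dates are Tuesdays, 35, 28, 35, 28 days apart.
Specifically, the 4th Tuesday of each month.
August 2016 — 4th Tuesday is Aug 23 2016.
4th Tuesday of September 2016: Sep 27 2016.
October 2016 — 4th Tuesday is Oct 25 2016.

Aug 23 2016, Sep 27 2016, Oct 25 2016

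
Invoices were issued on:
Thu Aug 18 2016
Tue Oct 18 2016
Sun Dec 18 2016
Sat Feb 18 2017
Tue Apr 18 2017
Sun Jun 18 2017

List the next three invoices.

Gaps: 61, 61, 62, 59, 61 days — not constant. Every event is on the 18th of the month.
Pattern: the 18th of every 2 months.
August 2017: Fri Aug 18 2017.
Next: October 2017 → Wed Oct 18 2017.
December 2017: Mon Dec 18 2017.

Fri Aug 18 2017, Wed Oct 18 2017, Mon Dec 18 2017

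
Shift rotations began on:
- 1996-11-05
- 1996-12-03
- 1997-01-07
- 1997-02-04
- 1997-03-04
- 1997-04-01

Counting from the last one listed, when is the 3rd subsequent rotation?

1997-07-01

All dates are Tuesdays, 28, 35, 28, 28, 28 days apart.
Specifically, the 1st Tuesday of each month.
May 1997 — 1st Tuesday is 1997-05-06.
June 1997 — 1st Tuesday is 1997-06-03.
1st Tuesday of July 1997: 1997-07-01.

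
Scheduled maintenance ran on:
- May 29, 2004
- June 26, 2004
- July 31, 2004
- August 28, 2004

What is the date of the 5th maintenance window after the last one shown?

January 29, 2005

All Saturdays; the gaps (28, 35, 28) vary with month length.
This is the last Saturday of each month.
September 2004 ends with Saturday September 25, 2004.
October 2004 ends with Saturday October 30, 2004.
November 2004 ends with Saturday November 27, 2004.
December 2004 ends with Saturday December 25, 2004.
Last Saturday of January 2005: January 29, 2005.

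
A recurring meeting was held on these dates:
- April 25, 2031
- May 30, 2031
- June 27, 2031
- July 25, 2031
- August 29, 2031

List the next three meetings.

All Fridays; the gaps (35, 28, 28, 35) vary with month length.
This is the last Friday of each month.
Last Friday of September 2031: September 26, 2031.
October 2031 ends with Friday October 31, 2031.
November 2031 ends with Friday November 28, 2031.

September 26, 2031; October 31, 2031; November 28, 2031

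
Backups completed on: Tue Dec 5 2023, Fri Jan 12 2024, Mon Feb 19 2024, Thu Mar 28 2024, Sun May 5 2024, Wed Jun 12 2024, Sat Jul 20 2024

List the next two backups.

Tue Aug 27 2024, Fri Oct 4 2024

Every event comes 38 days after the last (38, 38, 38, 38, 38, 38).
Sat Jul 20 2024 + 38 days = Tue Aug 27 2024.
Tue Aug 27 2024 + 38 days = Fri Oct 4 2024.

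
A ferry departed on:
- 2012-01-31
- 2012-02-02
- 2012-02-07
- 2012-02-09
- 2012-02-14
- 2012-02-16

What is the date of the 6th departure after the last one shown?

Gaps: 2, 5, 2, 5, 2 days — not constant, but cyclic with period 2.
The events fall on every Tuesday and Thursday.
The following Tuesday is 2012-02-21.
The following Thursday is 2012-02-23.
Next Tuesday: 2012-02-28.
The following Thursday is 2012-03-01.
The following Tuesday is 2012-03-06.
Next Thursday: 2012-03-08.

2012-03-08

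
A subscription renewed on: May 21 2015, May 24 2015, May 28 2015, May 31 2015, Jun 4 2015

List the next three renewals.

Jun 7 2015, Jun 11 2015, Jun 14 2015

Every event lands on a Thursday or Sunday (gaps cycle 3, 4, 3, 4).
So the schedule is: every Thursday and Sunday.
The following Sunday is Jun 7 2015.
The following Thursday is Jun 11 2015.
The following Sunday is Jun 14 2015.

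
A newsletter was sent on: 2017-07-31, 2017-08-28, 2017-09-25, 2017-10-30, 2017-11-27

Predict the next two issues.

2017-12-25, 2018-01-29

Every date is a Monday; gaps 28, 28, 35, 28 days.
Each is the last Monday of its month (at least one falls on the 29th or later, ruling out '4th Monday').
Last Monday of December 2017: 2017-12-25.
Last Monday of January 2018: 2018-01-29.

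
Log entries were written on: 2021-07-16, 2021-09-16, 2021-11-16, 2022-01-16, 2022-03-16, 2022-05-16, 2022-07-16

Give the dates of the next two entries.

2022-09-16, 2022-11-16

Gaps: 62, 61, 61, 59, 61, 61 days — not constant. Every event is on the 16th of the month.
Pattern: the 16th of every 2 months.
September 2022: 2022-09-16.
Next: November 2022 → 2022-11-16.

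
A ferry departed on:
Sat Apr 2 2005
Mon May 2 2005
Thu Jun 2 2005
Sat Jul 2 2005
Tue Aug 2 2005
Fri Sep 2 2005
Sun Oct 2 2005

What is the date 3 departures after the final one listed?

Mon Jan 2 2006

The day-of-month is always 2 (30, 31, 30, 31, 31, 30 days between events).
So this recurs on the 2nd of each month.
Next: November 2005 → Wed Nov 2 2005.
December 2005: Fri Dec 2 2005.
Next: January 2006 → Mon Jan 2 2006.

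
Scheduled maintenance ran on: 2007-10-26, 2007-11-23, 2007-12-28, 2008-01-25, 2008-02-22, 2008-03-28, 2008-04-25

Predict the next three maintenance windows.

All dates are Fridays, 28, 35, 28, 28, 35, 28 days apart.
Specifically, the 4th Friday of each month.
May 2008 — 4th Friday is 2008-05-23.
June 2008 — 4th Friday is 2008-06-27.
4th Friday of July 2008: 2008-07-25.

2008-05-23, 2008-06-27, 2008-07-25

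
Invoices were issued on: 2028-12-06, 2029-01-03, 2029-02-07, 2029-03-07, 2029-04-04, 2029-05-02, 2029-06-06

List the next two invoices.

2029-07-04, 2029-08-01

These are Wednesdays at 28- or 35-day spacing (28, 35, 28, 28, 28, 35).
The pattern: 1st Wednesday of the month.
1st Wednesday of July 2029: 2029-07-04.
August 2029 — 1st Wednesday is 2029-08-01.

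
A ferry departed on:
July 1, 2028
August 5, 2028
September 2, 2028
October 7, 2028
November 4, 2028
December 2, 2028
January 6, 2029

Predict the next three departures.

February 3, 2029; March 3, 2029; April 7, 2029

These are Saturdays at 28- or 35-day spacing (35, 28, 35, 28, 28, 35).
The pattern: 1st Saturday of the month.
February 2029 — 1st Saturday is February 3, 2029.
March 2029 — 1st Saturday is March 3, 2029.
April 2029 — 1st Saturday is April 7, 2029.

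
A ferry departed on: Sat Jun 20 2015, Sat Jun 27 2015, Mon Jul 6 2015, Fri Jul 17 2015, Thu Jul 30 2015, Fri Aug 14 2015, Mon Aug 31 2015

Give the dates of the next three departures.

Sat Sep 19 2015, Sat Oct 10 2015, Mon Nov 2 2015

Intervals are 7, 9, 11, 13, 15, 17 days — an arithmetic progression with common difference 2.
Next gap: 19 days. Mon Aug 31 2015 + 19 days = Sat Sep 19 2015.
Next gap: 21 days. Sat Sep 19 2015 + 21 days = Sat Oct 10 2015.
Next gap: 23 days. Sat Oct 10 2015 + 23 days = Mon Nov 2 2015.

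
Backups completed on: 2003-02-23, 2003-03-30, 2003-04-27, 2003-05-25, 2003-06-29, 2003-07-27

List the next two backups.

These are Sundays with 35, 28, 28, 35, 28-day gaps.
Each is the final Sunday of its month — 2003-03-30 is past the 28th, so '4th Sunday' doesn't fit.
Last Sunday of August 2003: 2003-08-31.
September 2003 ends with Sunday 2003-09-28.

2003-08-31, 2003-09-28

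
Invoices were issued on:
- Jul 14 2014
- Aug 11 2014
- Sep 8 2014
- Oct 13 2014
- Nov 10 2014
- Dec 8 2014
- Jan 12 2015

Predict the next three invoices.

Feb 9 2015, Mar 9 2015, Apr 13 2015

These are Mondays at 28- or 35-day spacing (28, 28, 35, 28, 28, 35).
The pattern: 2nd Monday of the month.
February 2015 — 2nd Monday is Feb 9 2015.
2nd Monday of March 2015: Mar 9 2015.
2nd Monday of April 2015: Apr 13 2015.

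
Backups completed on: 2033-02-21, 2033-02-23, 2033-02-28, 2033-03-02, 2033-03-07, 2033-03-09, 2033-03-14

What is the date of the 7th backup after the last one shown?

2033-04-06

The gap pattern 2, 5, 2, 5, 2, 5 repeats every 2 events.
These are the Mondays and Wednesdays of each week.
The following Wednesday is 2033-03-16.
The following Monday is 2033-03-21.
The following Wednesday is 2033-03-23.
The following Monday is 2033-03-28.
The following Wednesday is 2033-03-30.
The following Monday is 2033-04-04.
The following Wednesday is 2033-04-06.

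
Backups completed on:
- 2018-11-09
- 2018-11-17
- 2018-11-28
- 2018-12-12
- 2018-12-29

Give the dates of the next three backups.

Gaps: 8, 11, 14, 17 days — each gap is 3 larger than the previous one.
Next gap: 20 days. 2018-12-29 + 20 days = 2019-01-18.
Next gap: 23 days. 2019-01-18 + 23 days = 2019-02-10.
Next gap: 26 days. 2019-02-10 + 26 days = 2019-03-08.

2019-01-18, 2019-02-10, 2019-03-08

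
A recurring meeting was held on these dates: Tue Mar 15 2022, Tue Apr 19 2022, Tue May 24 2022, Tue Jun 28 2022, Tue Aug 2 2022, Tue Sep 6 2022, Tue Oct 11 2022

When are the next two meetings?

Tue Nov 15 2022, Tue Dec 20 2022

The spacing is 35, 35, 35, 35, 35, 35 days — always 35 days.
Tue Oct 11 2022 + 35 days = Tue Nov 15 2022.
Tue Nov 15 2022 + 35 days = Tue Dec 20 2022.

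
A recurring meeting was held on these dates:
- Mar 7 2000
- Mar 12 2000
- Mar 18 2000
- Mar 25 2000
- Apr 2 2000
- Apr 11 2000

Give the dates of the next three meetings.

Apr 21 2000, May 2 2000, May 14 2000

The spacing grows by 1 each time: 5, 6, 7, 8, 9 days.
Next gap: 10 days. Apr 11 2000 + 10 days = Apr 21 2000.
Next gap: 11 days. Apr 21 2000 + 11 days = May 2 2000.
Next gap: 12 days. May 2 2000 + 12 days = May 14 2000.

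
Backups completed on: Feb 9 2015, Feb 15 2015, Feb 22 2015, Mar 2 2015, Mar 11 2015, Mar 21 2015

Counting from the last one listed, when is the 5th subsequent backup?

May 25 2015

The spacing grows by 1 each time: 6, 7, 8, 9, 10 days.
Next gap: 11 days. Mar 21 2015 + 11 days = Apr 1 2015.
Next gap: 12 days. Apr 1 2015 + 12 days = Apr 13 2015.
Next gap: 13 days. Apr 13 2015 + 13 days = Apr 26 2015.
Next gap: 14 days. Apr 26 2015 + 14 days = May 10 2015.
Next gap: 15 days. May 10 2015 + 15 days = May 25 2015.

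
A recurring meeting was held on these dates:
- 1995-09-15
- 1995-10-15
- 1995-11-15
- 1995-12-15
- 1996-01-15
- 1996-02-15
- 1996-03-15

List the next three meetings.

1996-04-15, 1996-05-15, 1996-06-15

Each date is the 15th; the gaps (30, 31, 30, 31, 31, 29) track the month lengths.
The rule is the 15th of each month.
April 1996: 1996-04-15.
May 1996: 1996-05-15.
Next: June 1996 → 1996-06-15.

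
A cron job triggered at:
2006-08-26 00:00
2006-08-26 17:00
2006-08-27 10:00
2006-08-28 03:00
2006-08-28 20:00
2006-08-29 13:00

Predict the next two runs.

2006-08-30 06:00, 2006-08-30 23:00

Spacing: 17, 17, 17, 17, 17 h — constant 17 h.
2006-08-29 13:00 + 17 h = 2006-08-30 06:00.
2006-08-30 06:00 + 17 h = 2006-08-30 23:00.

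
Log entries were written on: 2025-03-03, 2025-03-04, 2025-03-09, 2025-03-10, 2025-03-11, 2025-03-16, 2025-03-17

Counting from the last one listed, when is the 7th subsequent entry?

2025-04-01

Every event lands on a Monday or Tuesday or Sunday (gaps cycle 1, 5, 1, 1, 5, 1).
So the schedule is: every Monday, Tuesday and Sunday.
Next Tuesday: 2025-03-18.
The following Sunday is 2025-03-23.
The following Monday is 2025-03-24.
Next Tuesday: 2025-03-25.
The following Sunday is 2025-03-30.
Next Monday: 2025-03-31.
Next Tuesday: 2025-04-01.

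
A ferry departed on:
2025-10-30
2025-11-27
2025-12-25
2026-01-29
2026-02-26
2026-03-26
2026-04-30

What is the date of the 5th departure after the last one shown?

Every date is a Thursday; gaps 28, 28, 35, 28, 28, 35 days.
Each is the last Thursday of its month (at least one falls on the 29th or later, ruling out '4th Thursday').
May 2026 ends with Thursday 2026-05-28.
June 2026 ends with Thursday 2026-06-25.
Last Thursday of July 2026: 2026-07-30.
August 2026 ends with Thursday 2026-08-27.
Last Thursday of September 2026: 2026-09-24.

2026-09-24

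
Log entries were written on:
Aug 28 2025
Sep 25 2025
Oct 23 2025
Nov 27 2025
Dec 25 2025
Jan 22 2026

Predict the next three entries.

Feb 26 2026, Mar 26 2026, Apr 23 2026

These are Thursdays at 28- or 35-day spacing (28, 28, 35, 28, 28).
The pattern: 4th Thursday of the month.
February 2026 — 4th Thursday is Feb 26 2026.
March 2026 — 4th Thursday is Mar 26 2026.
4th Thursday of April 2026: Apr 23 2026.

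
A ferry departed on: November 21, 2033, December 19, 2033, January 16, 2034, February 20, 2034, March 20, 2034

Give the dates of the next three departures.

April 17, 2034; May 15, 2034; June 19, 2034

All dates are Mondays, 28, 28, 35, 28 days apart.
Specifically, the 3rd Monday of each month.
April 2034 — 3rd Monday is April 17, 2034.
3rd Monday of May 2034: May 15, 2034.
June 2034 — 3rd Monday is June 19, 2034.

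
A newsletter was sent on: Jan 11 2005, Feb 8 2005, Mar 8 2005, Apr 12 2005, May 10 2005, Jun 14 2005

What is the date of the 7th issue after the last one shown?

All dates are Tuesdays, 28, 28, 35, 28, 35 days apart.
Specifically, the 2nd Tuesday of each month.
July 2005 — 2nd Tuesday is Jul 12 2005.
August 2005 — 2nd Tuesday is Aug 9 2005.
September 2005 — 2nd Tuesday is Sep 13 2005.
2nd Tuesday of October 2005: Oct 11 2005.
November 2005 — 2nd Tuesday is Nov 8 2005.
2nd Tuesday of December 2005: Dec 13 2005.
2nd Tuesday of January 2006: Jan 10 2006.

Jan 10 2006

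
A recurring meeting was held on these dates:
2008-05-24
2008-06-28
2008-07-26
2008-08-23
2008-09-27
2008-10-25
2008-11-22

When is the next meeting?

All dates are Saturdays, 35, 28, 28, 35, 28, 28 days apart.
Specifically, the 4th Saturday of each month.
December 2008 — 4th Saturday is 2008-12-27.

2008-12-27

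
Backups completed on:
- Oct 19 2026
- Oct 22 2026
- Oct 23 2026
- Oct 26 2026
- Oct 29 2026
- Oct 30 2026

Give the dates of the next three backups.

Nov 2 2026, Nov 5 2026, Nov 6 2026

The gap pattern 3, 1, 3, 3, 1 repeats every 3 events.
These are the Mondays, Thursdays and Fridays of each week.
The following Monday is Nov 2 2026.
The following Thursday is Nov 5 2026.
Next Friday: Nov 6 2026.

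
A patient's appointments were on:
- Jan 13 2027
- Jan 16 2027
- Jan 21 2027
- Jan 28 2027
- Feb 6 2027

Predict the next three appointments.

The spacing grows by 2 each time: 3, 5, 7, 9 days.
Next gap: 11 days. Feb 6 2027 + 11 days = Feb 17 2027.
Next gap: 13 days. Feb 17 2027 + 13 days = Mar 2 2027.
Next gap: 15 days. Mar 2 2027 + 15 days = Mar 17 2027.

Feb 17 2027, Mar 2 2027, Mar 17 2027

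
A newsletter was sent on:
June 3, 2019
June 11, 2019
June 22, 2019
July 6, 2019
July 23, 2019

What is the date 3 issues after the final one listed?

September 30, 2019

Intervals are 8, 11, 14, 17 days — an arithmetic progression with common difference 3.
Next gap: 20 days. July 23, 2019 + 20 days = August 12, 2019.
Next gap: 23 days. August 12, 2019 + 23 days = September 4, 2019.
Next gap: 26 days. September 4, 2019 + 26 days = September 30, 2019.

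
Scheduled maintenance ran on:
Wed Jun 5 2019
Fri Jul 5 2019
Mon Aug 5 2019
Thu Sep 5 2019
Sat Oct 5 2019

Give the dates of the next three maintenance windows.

Each date is the 5th; the gaps (30, 31, 31, 30) track the month lengths.
The rule is the 5th of each month.
Next: November 2019 → Tue Nov 5 2019.
Next: December 2019 → Thu Dec 5 2019.
Next: January 2020 → Sun Jan 5 2020.

Tue Nov 5 2019, Thu Dec 5 2019, Sun Jan 5 2020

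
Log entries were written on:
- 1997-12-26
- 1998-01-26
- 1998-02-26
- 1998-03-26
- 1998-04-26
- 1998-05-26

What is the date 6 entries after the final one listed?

1998-11-26

The day-of-month is always 26 (31, 31, 28, 31, 30 days between events).
So this recurs on the 26th of each month.
June 1998: 1998-06-26.
Next: July 1998 → 1998-07-26.
August 1998: 1998-08-26.
September 1998: 1998-09-26.
Next: October 1998 → 1998-10-26.
Next: November 1998 → 1998-11-26.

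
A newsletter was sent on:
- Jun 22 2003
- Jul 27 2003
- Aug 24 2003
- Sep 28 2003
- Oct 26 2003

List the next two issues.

Gaps: 35, 28, 35, 28 days — a mix of 28 and 35. Every date is a Sunday.
Each is the 4th Sunday of its month.
4th Sunday of November 2003: Nov 23 2003.
4th Sunday of December 2003: Dec 28 2003.

Nov 23 2003, Dec 28 2003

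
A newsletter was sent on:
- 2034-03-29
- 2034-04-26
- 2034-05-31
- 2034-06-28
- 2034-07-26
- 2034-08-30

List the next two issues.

All Wednesdays; the gaps (28, 35, 28, 28, 35) vary with month length.
This is the last Wednesday of each month.
Last Wednesday of September 2034: 2034-09-27.
Last Wednesday of October 2034: 2034-10-25.

2034-09-27, 2034-10-25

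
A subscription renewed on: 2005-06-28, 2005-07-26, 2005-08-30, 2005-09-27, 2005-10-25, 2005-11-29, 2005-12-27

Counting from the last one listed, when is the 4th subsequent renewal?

Every date is a Tuesday; gaps 28, 35, 28, 28, 35, 28 days.
Each is the last Tuesday of its month (at least one falls on the 29th or later, ruling out '4th Tuesday').
Last Tuesday of January 2006: 2006-01-31.
February 2006 ends with Tuesday 2006-02-28.
March 2006 ends with Tuesday 2006-03-28.
April 2006 ends with Tuesday 2006-04-25.

2006-04-25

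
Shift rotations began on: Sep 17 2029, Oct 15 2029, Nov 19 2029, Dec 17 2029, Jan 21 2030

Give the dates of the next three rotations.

Feb 18 2030, Mar 18 2030, Apr 15 2030

These are Mondays at 28- or 35-day spacing (28, 35, 28, 35).
The pattern: 3rd Monday of the month.
February 2030 — 3rd Monday is Feb 18 2030.
3rd Monday of March 2030: Mar 18 2030.
3rd Monday of April 2030: Apr 15 2030.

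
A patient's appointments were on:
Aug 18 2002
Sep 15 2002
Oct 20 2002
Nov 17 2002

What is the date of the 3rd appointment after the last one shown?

Feb 16 2003

Gaps: 28, 35, 28 days — a mix of 28 and 35. Every date is a Sunday.
Each is the 3rd Sunday of its month.
3rd Sunday of December 2002: Dec 15 2002.
3rd Sunday of January 2003: Jan 19 2003.
3rd Sunday of February 2003: Feb 16 2003.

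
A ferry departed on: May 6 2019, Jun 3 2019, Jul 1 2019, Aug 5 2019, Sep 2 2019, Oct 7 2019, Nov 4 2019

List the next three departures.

Dec 2 2019, Jan 6 2020, Feb 3 2020

These are Mondays at 28- or 35-day spacing (28, 28, 35, 28, 35, 28).
The pattern: 1st Monday of the month.
December 2019 — 1st Monday is Dec 2 2019.
1st Monday of January 2020: Jan 6 2020.
1st Monday of February 2020: Feb 3 2020.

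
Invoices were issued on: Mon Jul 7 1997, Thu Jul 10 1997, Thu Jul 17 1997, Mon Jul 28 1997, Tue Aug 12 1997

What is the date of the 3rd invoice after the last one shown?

Gaps: 3, 7, 11, 15 days — each gap is 4 larger than the previous one.
Next gap: 19 days. Tue Aug 12 1997 + 19 days = Sun Aug 31 1997.
Next gap: 23 days. Sun Aug 31 1997 + 23 days = Tue Sep 23 1997.
Next gap: 27 days. Tue Sep 23 1997 + 27 days = Mon Oct 20 1997.

Mon Oct 20 1997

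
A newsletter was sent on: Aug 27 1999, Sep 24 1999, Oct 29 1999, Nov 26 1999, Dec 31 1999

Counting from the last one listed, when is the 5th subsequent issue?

May 26 2000

Every date is a Friday; gaps 28, 35, 28, 35 days.
Each is the last Friday of its month (at least one falls on the 29th or later, ruling out '4th Friday').
Last Friday of January 2000: Jan 28 2000.
Last Friday of February 2000: Feb 25 2000.
March 2000 ends with Friday Mar 31 2000.
April 2000 ends with Friday Apr 28 2000.
May 2000 ends with Friday May 26 2000.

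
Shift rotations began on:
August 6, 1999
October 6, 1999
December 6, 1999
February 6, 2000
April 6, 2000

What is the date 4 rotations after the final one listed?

December 6, 2000

Gaps: 61, 61, 62, 60 days — not constant. Every event is on the 6th of the month.
Pattern: the 6th of every 2 months.
June 2000: June 6, 2000.
August 2000: August 6, 2000.
Next: October 2000 → October 6, 2000.
December 2000: December 6, 2000.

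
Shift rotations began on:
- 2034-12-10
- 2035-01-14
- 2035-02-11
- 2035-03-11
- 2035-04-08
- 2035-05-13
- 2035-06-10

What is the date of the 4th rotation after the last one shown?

All dates are Sundays, 35, 28, 28, 28, 35, 28 days apart.
Specifically, the 2nd Sunday of each month.
July 2035 — 2nd Sunday is 2035-07-08.
August 2035 — 2nd Sunday is 2035-08-12.
2nd Sunday of September 2035: 2035-09-09.
October 2035 — 2nd Sunday is 2035-10-14.

2035-10-14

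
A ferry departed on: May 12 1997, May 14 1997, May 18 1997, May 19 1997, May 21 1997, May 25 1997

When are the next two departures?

May 26 1997, May 28 1997

Gaps: 2, 4, 1, 2, 4 days — not constant, but cyclic with period 3.
The events fall on every Monday, Wednesday and Sunday.
Next Monday: May 26 1997.
Next Wednesday: May 28 1997.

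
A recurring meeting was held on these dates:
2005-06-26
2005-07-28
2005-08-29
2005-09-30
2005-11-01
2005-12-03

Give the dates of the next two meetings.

2006-01-04, 2006-02-05

The spacing is 32, 32, 32, 32, 32 days — always 32 days.
2005-12-03 + 32 days = 2006-01-04.
2006-01-04 + 32 days = 2006-02-05.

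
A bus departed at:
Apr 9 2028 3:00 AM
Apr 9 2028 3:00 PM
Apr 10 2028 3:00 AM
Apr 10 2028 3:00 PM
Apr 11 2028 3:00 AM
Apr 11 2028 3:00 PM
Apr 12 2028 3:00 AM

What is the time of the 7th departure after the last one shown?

Apr 15 2028 3:00 PM

Spacing: 12, 12, 12, 12, 12, 12 h — constant 12 h.
Apr 12 2028 3:00 AM + 12 h = Apr 12 2028 3:00 PM.
Apr 12 2028 3:00 PM + 12 h = Apr 13 2028 3:00 AM.
Apr 13 2028 3:00 AM + 12 h = Apr 13 2028 3:00 PM.
Apr 13 2028 3:00 PM + 12 h = Apr 14 2028 3:00 AM.
Apr 14 2028 3:00 AM + 12 h = Apr 14 2028 3:00 PM.
Apr 14 2028 3:00 PM + 12 h = Apr 15 2028 3:00 AM.
Apr 15 2028 3:00 AM + 12 h = Apr 15 2028 3:00 PM.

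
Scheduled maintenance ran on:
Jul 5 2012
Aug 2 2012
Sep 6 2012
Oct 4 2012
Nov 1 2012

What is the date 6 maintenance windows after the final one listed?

Gaps: 28, 35, 28, 28 days — a mix of 28 and 35. Every date is a Thursday.
Each is the 1st Thursday of its month.
December 2012 — 1st Thursday is Dec 6 2012.
1st Thursday of January 2013: Jan 3 2013.
February 2013 — 1st Thursday is Feb 7 2013.
March 2013 — 1st Thursday is Mar 7 2013.
April 2013 — 1st Thursday is Apr 4 2013.
1st Thursday of May 2013: May 2 2013.

May 2 2013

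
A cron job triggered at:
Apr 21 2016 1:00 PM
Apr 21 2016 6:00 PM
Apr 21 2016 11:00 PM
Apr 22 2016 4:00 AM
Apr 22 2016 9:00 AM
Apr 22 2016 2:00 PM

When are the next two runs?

Apr 22 2016 7:00 PM, Apr 23 2016 12:00 AM

Spacing: 5, 5, 5, 5, 5 h — constant 5 h.
Apr 22 2016 2:00 PM + 5 h = Apr 22 2016 7:00 PM.
Apr 22 2016 7:00 PM + 5 h = Apr 23 2016 12:00 AM.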